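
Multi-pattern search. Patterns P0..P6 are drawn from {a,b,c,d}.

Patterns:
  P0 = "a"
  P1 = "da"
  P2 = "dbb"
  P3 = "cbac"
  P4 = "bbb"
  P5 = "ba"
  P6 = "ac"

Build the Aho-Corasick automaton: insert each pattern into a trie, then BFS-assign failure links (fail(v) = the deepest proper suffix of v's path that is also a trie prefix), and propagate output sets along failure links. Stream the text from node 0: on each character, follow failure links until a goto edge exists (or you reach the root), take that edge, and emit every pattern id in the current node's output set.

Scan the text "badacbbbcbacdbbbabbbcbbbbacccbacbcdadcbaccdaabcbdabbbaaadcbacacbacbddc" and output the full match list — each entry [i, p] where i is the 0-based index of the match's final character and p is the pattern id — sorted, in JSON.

Build:
Trie (insert patterns):
  n0 'ε': a→1 b→10 c→6 d→2
  n1 'a': c→14  [P0 ends]
  n2 'd': a→3 b→4
  n3 'da': ·  [P1 ends]
  n4 'db': b→5
  n5 'dbb': ·  [P2 ends]
  n6 'c': b→7
  n7 'cb': a→8
  n8 'cba': c→9
  n9 'cbac': ·  [P3 ends]
  n10 'b': a→13 b→11
  n11 'bb': b→12
  n12 'bbb': ·  [P4 ends]
  n13 'ba': ·  [P5 ends]
  n14 'ac': ·  [P6 ends]

BFS fail/out derivation:
  fail(1) 'a': from fail(0)=0 chase 'a': 0 ⇒ 0;  out={0}∪out(0)={0}
  fail(2) 'd': from fail(0)=0 chase 'd': 0 ⇒ 0;  out=∅∪out(0)=∅
  fail(6) 'c': from fail(0)=0 chase 'c': 0 ⇒ 0;  out=∅∪out(0)=∅
  fail(10) 'b': from fail(0)=0 chase 'b': 0 ⇒ 0;  out=∅∪out(0)=∅
  fail(3) 'da': from fail(2)=0 chase 'a': 0 ⇒ 1;  out={1}∪out(1)={0,1}
  fail(4) 'db': from fail(2)=0 chase 'b': 0 ⇒ 10;  out=∅∪out(10)=∅
  fail(7) 'cb': from fail(6)=0 chase 'b': 0 ⇒ 10;  out=∅∪out(10)=∅
  fail(11) 'bb': from fail(10)=0 chase 'b': 0 ⇒ 10;  out=∅∪out(10)=∅
  fail(13) 'ba': from fail(10)=0 chase 'a': 0 ⇒ 1;  out={5}∪out(1)={0,5}
  fail(14) 'ac': from fail(1)=0 chase 'c': 0 ⇒ 6;  out={6}∪out(6)={6}
  fail(5) 'dbb': from fail(4)=10 chase 'b': 10 ⇒ 11;  out={2}∪out(11)={2}
  fail(8) 'cba': from fail(7)=10 chase 'a': 10 ⇒ 13;  out=∅∪out(13)={0,5}
  fail(12) 'bbb': from fail(11)=10 chase 'b': 10 ⇒ 11;  out={4}∪out(11)={4}
  fail(9) 'cbac': from fail(8)=13 chase 'c': 13→1 ⇒ 14;  out={3}∪out(14)={3,6}

Text stream:
pos 0 'b': at 10
pos 1 'a': at 13  ** P0@[1:1],P5@[0:1]
pos 2 'd': at 2 (fail-walked)
pos 3 'a': at 3  ** P0@[3:3],P1@[2:3]
pos 4 'c': at 14 (fail-walked)  ** P6@[3:4]
pos 5 'b': at 7 (fail-walked)
pos 6 'b': at 11 (fail-walked)
pos 7 'b': at 12  ** P4@[5:7]
pos 8 'c': at 6 (fail-walked)
pos 9 'b': at 7
pos 10 'a': at 8  ** P0@[10:10],P5@[9:10]
pos 11 'c': at 9  ** P3@[8:11],P6@[10:11]
pos 12 'd': at 2 (fail-walked)
pos 13 'b': at 4
pos 14 'b': at 5  ** P2@[12:14]
pos 15 'b': at 12 (fail-walked)  ** P4@[13:15]
pos 16 'a': at 13 (fail-walked)  ** P0@[16:16],P5@[15:16]
pos 17 'b': at 10 (fail-walked)
pos 18 'b': at 11
pos 19 'b': at 12  ** P4@[17:19]
pos 20 'c': at 6 (fail-walked)
pos 21 'b': at 7
pos 22 'b': at 11 (fail-walked)
pos 23 'b': at 12  ** P4@[21:23]
pos 24 'b': at 12 (fail-walked)  ** P4@[22:24]
pos 25 'a': at 13 (fail-walked)  ** P0@[25:25],P5@[24:25]
pos 26 'c': at 14 (fail-walked)  ** P6@[25:26]
pos 27 'c': at 6 (fail-walked)
pos 28 'c': at 6 (fail-walked)
pos 29 'b': at 7
pos 30 'a': at 8  ** P0@[30:30],P5@[29:30]
pos 31 'c': at 9  ** P3@[28:31],P6@[30:31]
pos 32 'b': at 7 (fail-walked)
pos 33 'c': at 6 (fail-walked)
pos 34 'd': at 2 (fail-walked)
pos 35 'a': at 3  ** P0@[35:35],P1@[34:35]
pos 36 'd': at 2 (fail-walked)
pos 37 'c': at 6 (fail-walked)
pos 38 'b': at 7
pos 39 'a': at 8  ** P0@[39:39],P5@[38:39]
pos 40 'c': at 9  ** P3@[37:40],P6@[39:40]
pos 41 'c': at 6 (fail-walked)
pos 42 'd': at 2 (fail-walked)
pos 43 'a': at 3  ** P0@[43:43],P1@[42:43]
pos 44 'a': at 1 (fail-walked)  ** P0@[44:44]
pos 45 'b': at 10 (fail-walked)
pos 46 'c': at 6 (fail-walked)
pos 47 'b': at 7
pos 48 'd': at 2 (fail-walked)
pos 49 'a': at 3  ** P0@[49:49],P1@[48:49]
pos 50 'b': at 10 (fail-walked)
pos 51 'b': at 11
pos 52 'b': at 12  ** P4@[50:52]
pos 53 'a': at 13 (fail-walked)  ** P0@[53:53],P5@[52:53]
pos 54 'a': at 1 (fail-walked)  ** P0@[54:54]
pos 55 'a': at 1 (fail-walked)  ** P0@[55:55]
pos 56 'd': at 2 (fail-walked)
pos 57 'c': at 6 (fail-walked)
pos 58 'b': at 7
pos 59 'a': at 8  ** P0@[59:59],P5@[58:59]
pos 60 'c': at 9  ** P3@[57:60],P6@[59:60]
pos 61 'a': at 1 (fail-walked)  ** P0@[61:61]
pos 62 'c': at 14  ** P6@[61:62]
pos 63 'b': at 7 (fail-walked)
pos 64 'a': at 8  ** P0@[64:64],P5@[63:64]
pos 65 'c': at 9  ** P3@[62:65],P6@[64:65]
pos 66 'b': at 7 (fail-walked)
pos 67 'd': at 2 (fail-walked)
pos 68 'd': at 2 (fail-walked)
pos 69 'c': at 6 (fail-walked)

All matches (sorted): [[1,0],[1,5],[3,0],[3,1],[4,6],[7,4],[10,0],[10,5],[11,3],[11,6],[14,2],[15,4],[16,0],[16,5],[19,4],[23,4],[24,4],[25,0],[25,5],[26,6],[30,0],[30,5],[31,3],[31,6],[35,0],[35,1],[39,0],[39,5],[40,3],[40,6],[43,0],[43,1],[44,0],[49,0],[49,1],[52,4],[53,0],[53,5],[54,0],[55,0],[59,0],[59,5],[60,3],[60,6],[61,0],[62,6],[64,0],[64,5],[65,3],[65,6]]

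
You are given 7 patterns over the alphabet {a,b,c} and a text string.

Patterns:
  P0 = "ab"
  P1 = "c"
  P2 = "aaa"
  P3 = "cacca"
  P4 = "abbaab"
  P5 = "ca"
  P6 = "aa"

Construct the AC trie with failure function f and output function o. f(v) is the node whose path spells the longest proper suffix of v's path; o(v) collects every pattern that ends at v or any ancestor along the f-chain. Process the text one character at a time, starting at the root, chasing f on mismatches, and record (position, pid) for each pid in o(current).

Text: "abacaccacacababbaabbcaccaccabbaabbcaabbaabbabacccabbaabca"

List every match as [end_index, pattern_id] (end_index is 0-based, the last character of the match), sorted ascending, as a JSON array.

Build:
Trie nodes:
  n0 'ε': a→1 c→3
  n1 'a': a→4 b→2
  n2 'ab': b→10  ←P0
  n3 'c': a→6  ←P1
  n4 'aa': a→5  ←P6
  n5 'aaa': ·  ←P2
  n6 'ca': c→7  ←P5
  n7 'cac': c→8
  n8 'cacc': a→9
  n9 'cacca': ·  ←P3
  n10 'abb': a→11
  n11 'abba': a→12
  n12 'abbaa': b→13
  n13 'abbaab': ·  ←P4

Failure links (BFS by depth):
  n1('a'): parent n0 fail=0; on 'a' 0 → fail=0;  out ∅∪∅=∅
  n3('c'): parent n0 fail=0; on 'c' 0 → fail=0;  out {1}∪∅={1}
  n2('ab'): parent n1 fail=0; on 'b' 0 → fail=0;  out {0}∪∅={0}
  n4('aa'): parent n1 fail=0; on 'a' 0 → fail=1;  out {6}∪∅={6}
  n6('ca'): parent n3 fail=0; on 'a' 0 → fail=1;  out {5}∪∅={5}
  n5('aaa'): parent n4 fail=1; on 'a' 1 → fail=4;  out {2}∪{6}={2,6}
  n7('cac'): parent n6 fail=1; on 'c' 1→0 → fail=3;  out ∅∪{1}={1}
  n10('abb'): parent n2 fail=0; on 'b' 0 → fail=0;  out ∅∪∅=∅
  n8('cacc'): parent n7 fail=3; on 'c' 3→0 → fail=3;  out ∅∪{1}={1}
  n11('abba'): parent n10 fail=0; on 'a' 0 → fail=1;  out ∅∪∅=∅
  n9('cacca'): parent n8 fail=3; on 'a' 3 → fail=6;  out {3}∪{5}={3,5}
  n12('abbaa'): parent n11 fail=1; on 'a' 1 → fail=4;  out ∅∪{6}={6}
  n13('abbaab'): parent n12 fail=4; on 'b' 4→1 → fail=2;  out {4}∪{0}={0,4}

Text stream:
i=0 'a': node 0→1
i=1 'b': node 1→2  ** P0@[0:1]
i=2 'a': node 2→1 (fail-walked)
i=3 'c': node 1→3 (fail-walked)  ** P1@[3:3]
i=4 'a': node 3→6  ** P5@[3:4]
i=5 'c': node 6→7  ** P1@[5:5]
i=6 'c': node 7→8  ** P1@[6:6]
i=7 'a': node 8→9  ** P3@[3:7],P5@[6:7]
i=8 'c': node 9→7 (fail-walked)  ** P1@[8:8]
i=9 'a': node 7→6 (fail-walked)  ** P5@[8:9]
i=10 'c': node 6→7  ** P1@[10:10]
i=11 'a': node 7→6 (fail-walked)  ** P5@[10:11]
i=12 'b': node 6→2 (fail-walked)  ** P0@[11:12]
i=13 'a': node 2→1 (fail-walked)
i=14 'b': node 1→2  ** P0@[13:14]
i=15 'b': node 2→10
i=16 'a': node 10→11
i=17 'a': node 11→12  ** P6@[16:17]
i=18 'b': node 12→13  ** P0@[17:18],P4@[13:18]
i=19 'b': node 13→10 (fail-walked)
i=20 'c': node 10→3 (fail-walked)  ** P1@[20:20]
i=21 'a': node 3→6  ** P5@[20:21]
i=22 'c': node 6→7  ** P1@[22:22]
i=23 'c': node 7→8  ** P1@[23:23]
i=24 'a': node 8→9  ** P3@[20:24],P5@[23:24]
i=25 'c': node 9→7 (fail-walked)  ** P1@[25:25]
i=26 'c': node 7→8  ** P1@[26:26]
i=27 'a': node 8→9  ** P3@[23:27],P5@[26:27]
i=28 'b': node 9→2 (fail-walked)  ** P0@[27:28]
i=29 'b': node 2→10
i=30 'a': node 10→11
i=31 'a': node 11→12  ** P6@[30:31]
i=32 'b': node 12→13  ** P0@[31:32],P4@[27:32]
i=33 'b': node 13→10 (fail-walked)
i=34 'c': node 10→3 (fail-walked)  ** P1@[34:34]
i=35 'a': node 3→6  ** P5@[34:35]
i=36 'a': node 6→4 (fail-walked)  ** P6@[35:36]
i=37 'b': node 4→2 (fail-walked)  ** P0@[36:37]
i=38 'b': node 2→10
i=39 'a': node 10→11
i=40 'a': node 11→12  ** P6@[39:40]
i=41 'b': node 12→13  ** P0@[40:41],P4@[36:41]
i=42 'b': node 13→10 (fail-walked)
i=43 'a': node 10→11
i=44 'b': node 11→2 (fail-walked)  ** P0@[43:44]
i=45 'a': node 2→1 (fail-walked)
i=46 'c': node 1→3 (fail-walked)  ** P1@[46:46]
i=47 'c': node 3→3 (fail-walked)  ** P1@[47:47]
i=48 'c': node 3→3 (fail-walked)  ** P1@[48:48]
i=49 'a': node 3→6  ** P5@[48:49]
i=50 'b': node 6→2 (fail-walked)  ** P0@[49:50]
i=51 'b': node 2→10
i=52 'a': node 10→11
i=53 'a': node 11→12  ** P6@[52:53]
i=54 'b': node 12→13  ** P0@[53:54],P4@[49:54]
i=55 'c': node 13→3 (fail-walked)  ** P1@[55:55]
i=56 'a': node 3→6  ** P5@[55:56]

Result: [[1,0],[3,1],[4,5],[5,1],[6,1],[7,3],[7,5],[8,1],[9,5],[10,1],[11,5],[12,0],[14,0],[17,6],[18,0],[18,4],[20,1],[21,5],[22,1],[23,1],[24,3],[24,5],[25,1],[26,1],[27,3],[27,5],[28,0],[31,6],[32,0],[32,4],[34,1],[35,5],[36,6],[37,0],[40,6],[41,0],[41,4],[44,0],[46,1],[47,1],[48,1],[49,5],[50,0],[53,6],[54,0],[54,4],[55,1],[56,5]]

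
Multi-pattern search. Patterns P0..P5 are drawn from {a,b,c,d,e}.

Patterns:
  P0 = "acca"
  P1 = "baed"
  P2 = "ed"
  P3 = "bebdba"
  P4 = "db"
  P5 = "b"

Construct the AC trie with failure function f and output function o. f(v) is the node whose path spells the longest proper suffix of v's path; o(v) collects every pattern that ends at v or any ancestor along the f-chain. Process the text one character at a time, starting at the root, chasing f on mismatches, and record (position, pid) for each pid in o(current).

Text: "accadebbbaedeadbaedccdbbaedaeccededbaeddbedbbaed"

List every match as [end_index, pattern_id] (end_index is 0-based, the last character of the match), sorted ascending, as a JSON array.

Construct AC machine:
Trie (insert patterns):
  0='ε' goto a→1 b→5 d→16 e→9
  1='a' goto c→2
  2='ac' goto c→3
  3='acc' goto a→4
  4='acca' goto ·  [P0 ends]
  5='b' goto a→6 e→11  [P5 ends]
  6='ba' goto e→7
  7='bae' goto d→8
  8='baed' goto ·  [P1 ends]
  9='e' goto d→10
  10='ed' goto ·  [P2 ends]
  11='be' goto b→12
  12='beb' goto d→13
  13='bebd' goto b→14
  14='bebdb' goto a→15
  15='bebdba' goto ·  [P3 ends]
  16='d' goto b→17
  17='db' goto ·  [P4 ends]

Failure links (BFS by depth):
  fail(1) 'a': from fail(0)=0 chase 'a': 0 ⇒ 0;  out=∅∪out(0)=∅
  fail(5) 'b': from fail(0)=0 chase 'b': 0 ⇒ 0;  out={5}∪out(0)={5}
  fail(9) 'e': from fail(0)=0 chase 'e': 0 ⇒ 0;  out=∅∪out(0)=∅
  fail(16) 'd': from fail(0)=0 chase 'd': 0 ⇒ 0;  out=∅∪out(0)=∅
  fail(2) 'ac': from fail(1)=0 chase 'c': 0 ⇒ 0;  out=∅∪out(0)=∅
  fail(6) 'ba': from fail(5)=0 chase 'a': 0 ⇒ 1;  out=∅∪out(1)=∅
  fail(10) 'ed': from fail(9)=0 chase 'd': 0 ⇒ 16;  out={2}∪out(16)={2}
  fail(11) 'be': from fail(5)=0 chase 'e': 0 ⇒ 9;  out=∅∪out(9)=∅
  fail(17) 'db': from fail(16)=0 chase 'b': 0 ⇒ 5;  out={4}∪out(5)={4,5}
  fail(3) 'acc': from fail(2)=0 chase 'c': 0 ⇒ 0;  out=∅∪out(0)=∅
  fail(7) 'bae': from fail(6)=1 chase 'e': 1→0 ⇒ 9;  out=∅∪out(9)=∅
  fail(12) 'beb': from fail(11)=9 chase 'b': 9→0 ⇒ 5;  out=∅∪out(5)={5}
  fail(4) 'acca': from fail(3)=0 chase 'a': 0 ⇒ 1;  out={0}∪out(1)={0}
  fail(8) 'baed': from fail(7)=9 chase 'd': 9 ⇒ 10;  out={1}∪out(10)={1,2}
  fail(13) 'bebd': from fail(12)=5 chase 'd': 5→0 ⇒ 16;  out=∅∪out(16)=∅
  fail(14) 'bebdb': from fail(13)=16 chase 'b': 16 ⇒ 17;  out=∅∪out(17)={4,5}
  fail(15) 'bebdba': from fail(14)=17 chase 'a': 17→5 ⇒ 6;  out={3}∪out(6)={3}

Text stream:
[0] read 'a'  n0⇒n1
[1] read 'c'  n1⇒n2
[2] read 'c'  n2⇒n3
[3] read 'a'  n3⇒n4  ** P0@[0:3]
[4] read 'd'  n4⇒n16 (via fail)
[5] read 'e'  n16⇒n9 (via fail)
[6] read 'b'  n9⇒n5 (via fail)  ** P5@[6:6]
[7] read 'b'  n5⇒n5 (via fail)  ** P5@[7:7]
[8] read 'b'  n5⇒n5 (via fail)  ** P5@[8:8]
[9] read 'a'  n5⇒n6
[10] read 'e'  n6⇒n7
[11] read 'd'  n7⇒n8  ** P1@[8:11],P2@[10:11]
[12] read 'e'  n8⇒n9 (via fail)
[13] read 'a'  n9⇒n1 (via fail)
[14] read 'd'  n1⇒n16 (via fail)
[15] read 'b'  n16⇒n17  ** P4@[14:15],P5@[15:15]
[16] read 'a'  n17⇒n6 (via fail)
[17] read 'e'  n6⇒n7
[18] read 'd'  n7⇒n8  ** P1@[15:18],P2@[17:18]
[19] read 'c'  n8⇒n0 (via fail)
[20] read 'c'  n0⇒n0
[21] read 'd'  n0⇒n16
[22] read 'b'  n16⇒n17  ** P4@[21:22],P5@[22:22]
[23] read 'b'  n17⇒n5 (via fail)  ** P5@[23:23]
[24] read 'a'  n5⇒n6
[25] read 'e'  n6⇒n7
[26] read 'd'  n7⇒n8  ** P1@[23:26],P2@[25:26]
[27] read 'a'  n8⇒n1 (via fail)
[28] read 'e'  n1⇒n9 (via fail)
[29] read 'c'  n9⇒n0 (via fail)
[30] read 'c'  n0⇒n0
[31] read 'e'  n0⇒n9
[32] read 'd'  n9⇒n10  ** P2@[31:32]
[33] read 'e'  n10⇒n9 (via fail)
[34] read 'd'  n9⇒n10  ** P2@[33:34]
[35] read 'b'  n10⇒n17 (via fail)  ** P4@[34:35],P5@[35:35]
[36] read 'a'  n17⇒n6 (via fail)
[37] read 'e'  n6⇒n7
[38] read 'd'  n7⇒n8  ** P1@[35:38],P2@[37:38]
[39] read 'd'  n8⇒n16 (via fail)
[40] read 'b'  n16⇒n17  ** P4@[39:40],P5@[40:40]
[41] read 'e'  n17⇒n11 (via fail)
[42] read 'd'  n11⇒n10 (via fail)  ** P2@[41:42]
[43] read 'b'  n10⇒n17 (via fail)  ** P4@[42:43],P5@[43:43]
[44] read 'b'  n17⇒n5 (via fail)  ** P5@[44:44]
[45] read 'a'  n5⇒n6
[46] read 'e'  n6⇒n7
[47] read 'd'  n7⇒n8  ** P1@[44:47],P2@[46:47]

Result: [[3,0],[6,5],[7,5],[8,5],[11,1],[11,2],[15,4],[15,5],[18,1],[18,2],[22,4],[22,5],[23,5],[26,1],[26,2],[32,2],[34,2],[35,4],[35,5],[38,1],[38,2],[40,4],[40,5],[42,2],[43,4],[43,5],[44,5],[47,1],[47,2]]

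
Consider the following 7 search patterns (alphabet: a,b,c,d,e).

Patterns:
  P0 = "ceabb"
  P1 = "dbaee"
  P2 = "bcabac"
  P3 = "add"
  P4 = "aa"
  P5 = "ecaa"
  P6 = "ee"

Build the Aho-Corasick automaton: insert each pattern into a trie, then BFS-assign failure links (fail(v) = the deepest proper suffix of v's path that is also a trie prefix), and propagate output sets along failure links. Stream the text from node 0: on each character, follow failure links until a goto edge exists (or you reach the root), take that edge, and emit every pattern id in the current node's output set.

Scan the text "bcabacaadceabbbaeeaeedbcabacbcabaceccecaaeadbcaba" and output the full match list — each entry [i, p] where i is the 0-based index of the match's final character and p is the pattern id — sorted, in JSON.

Build:
Trie (insert patterns):
  n0 'ε': a→17 b→11 c→1 d→6 e→21
  n1 'c': e→2
  n2 'ce': a→3
  n3 'cea': b→4
  n4 'ceab': b→5
  n5 'ceabb': ·  [P0 ends]
  n6 'd': b→7
  n7 'db': a→8
  n8 'dba': e→9
  n9 'dbae': e→10
  n10 'dbaee': ·  [P1 ends]
  n11 'b': c→12
  n12 'bc': a→13
  n13 'bca': b→14
  n14 'bcab': a→15
  n15 'bcaba': c→16
  n16 'bcabac': ·  [P2 ends]
  n17 'a': a→20 d→18
  n18 'ad': d→19
  n19 'add': ·  [P3 ends]
  n20 'aa': ·  [P4 ends]
  n21 'e': c→22 e→25
  n22 'ec': a→23
  n23 'eca': a→24
  n24 'ecaa': ·  [P5 ends]
  n25 'ee': ·  [P6 ends]

Failure links (BFS by depth):
  fail(1) 'c': from fail(0)=0 chase 'c': 0 ⇒ 0;  out=∅∪out(0)=∅
  fail(6) 'd': from fail(0)=0 chase 'd': 0 ⇒ 0;  out=∅∪out(0)=∅
  fail(11) 'b': from fail(0)=0 chase 'b': 0 ⇒ 0;  out=∅∪out(0)=∅
  fail(17) 'a': from fail(0)=0 chase 'a': 0 ⇒ 0;  out=∅∪out(0)=∅
  fail(21) 'e': from fail(0)=0 chase 'e': 0 ⇒ 0;  out=∅∪out(0)=∅
  fail(2) 'ce': from fail(1)=0 chase 'e': 0 ⇒ 21;  out=∅∪out(21)=∅
  fail(7) 'db': from fail(6)=0 chase 'b': 0 ⇒ 11;  out=∅∪out(11)=∅
  fail(12) 'bc': from fail(11)=0 chase 'c': 0 ⇒ 1;  out=∅∪out(1)=∅
  fail(18) 'ad': from fail(17)=0 chase 'd': 0 ⇒ 6;  out=∅∪out(6)=∅
  fail(20) 'aa': from fail(17)=0 chase 'a': 0 ⇒ 17;  out={4}∪out(17)={4}
  fail(22) 'ec': from fail(21)=0 chase 'c': 0 ⇒ 1;  out=∅∪out(1)=∅
  fail(25) 'ee': from fail(21)=0 chase 'e': 0 ⇒ 21;  out={6}∪out(21)={6}
  fail(3) 'cea': from fail(2)=21 chase 'a': 21→0 ⇒ 17;  out=∅∪out(17)=∅
  fail(8) 'dba': from fail(7)=11 chase 'a': 11→0 ⇒ 17;  out=∅∪out(17)=∅
  fail(13) 'bca': from fail(12)=1 chase 'a': 1→0 ⇒ 17;  out=∅∪out(17)=∅
  fail(19) 'add': from fail(18)=6 chase 'd': 6→0 ⇒ 6;  out={3}∪out(6)={3}
  fail(23) 'eca': from fail(22)=1 chase 'a': 1→0 ⇒ 17;  out=∅∪out(17)=∅
  fail(4) 'ceab': from fail(3)=17 chase 'b': 17→0 ⇒ 11;  out=∅∪out(11)=∅
  fail(9) 'dbae': from fail(8)=17 chase 'e': 17→0 ⇒ 21;  out=∅∪out(21)=∅
  fail(14) 'bcab': from fail(13)=17 chase 'b': 17→0 ⇒ 11;  out=∅∪out(11)=∅
  fail(24) 'ecaa': from fail(23)=17 chase 'a': 17 ⇒ 20;  out={5}∪out(20)={4,5}
  fail(5) 'ceabb': from fail(4)=11 chase 'b': 11→0 ⇒ 11;  out={0}∪out(11)={0}
  fail(10) 'dbaee': from fail(9)=21 chase 'e': 21 ⇒ 25;  out={1}∪out(25)={1,6}
  fail(15) 'bcaba': from fail(14)=11 chase 'a': 11→0 ⇒ 17;  out=∅∪out(17)=∅
  fail(16) 'bcabac': from fail(15)=17 chase 'c': 17→0 ⇒ 1;  out={2}∪out(1)={2}

Scan:
i=0 'b': node 0→11
i=1 'c': node 11→12
i=2 'a': node 12→13
i=3 'b': node 13→14
i=4 'a': node 14→15
i=5 'c': node 15→16  → match P2@[0:5]
i=6 'a': node 16→17 (via fail)
i=7 'a': node 17→20  → match P4@[6:7]
i=8 'd': node 20→18 (via fail)
i=9 'c': node 18→1 (via fail)
i=10 'e': node 1→2
i=11 'a': node 2→3
i=12 'b': node 3→4
i=13 'b': node 4→5  → match P0@[9:13]
i=14 'b': node 5→11 (via fail)
i=15 'a': node 11→17 (via fail)
i=16 'e': node 17→21 (via fail)
i=17 'e': node 21→25  → match P6@[16:17]
i=18 'a': node 25→17 (via fail)
i=19 'e': node 17→21 (via fail)
i=20 'e': node 21→25  → match P6@[19:20]
i=21 'd': node 25→6 (via fail)
i=22 'b': node 6→7
i=23 'c': node 7→12 (via fail)
i=24 'a': node 12→13
i=25 'b': node 13→14
i=26 'a': node 14→15
i=27 'c': node 15→16  → match P2@[22:27]
i=28 'b': node 16→11 (via fail)
i=29 'c': node 11→12
i=30 'a': node 12→13
i=31 'b': node 13→14
i=32 'a': node 14→15
i=33 'c': node 15→16  → match P2@[28:33]
i=34 'e': node 16→2 (via fail)
i=35 'c': node 2→22 (via fail)
i=36 'c': node 22→1 (via fail)
i=37 'e': node 1→2
i=38 'c': node 2→22 (via fail)
i=39 'a': node 22→23
i=40 'a': node 23→24  → match P4@[39:40],P5@[37:40]
i=41 'e': node 24→21 (via fail)
i=42 'a': node 21→17 (via fail)
i=43 'd': node 17→18
i=44 'b': node 18→7 (via fail)
i=45 'c': node 7→12 (via fail)
i=46 'a': node 12→13
i=47 'b': node 13→14
i=48 'a': node 14→15

Matches: [[5,2],[7,4],[13,0],[17,6],[20,6],[27,2],[33,2],[40,4],[40,5]]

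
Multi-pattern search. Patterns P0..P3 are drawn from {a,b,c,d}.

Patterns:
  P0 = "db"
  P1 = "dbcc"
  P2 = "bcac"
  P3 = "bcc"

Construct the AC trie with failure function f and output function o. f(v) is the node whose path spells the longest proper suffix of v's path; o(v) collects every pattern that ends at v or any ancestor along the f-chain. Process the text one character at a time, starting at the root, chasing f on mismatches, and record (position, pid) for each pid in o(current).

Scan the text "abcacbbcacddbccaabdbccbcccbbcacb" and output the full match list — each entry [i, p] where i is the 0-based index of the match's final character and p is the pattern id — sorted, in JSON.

Build automaton:
Trie (insert patterns):
  0='ε' goto b→5 d→1
  1='d' goto b→2
  2='db' goto c→3  ←P0
  3='dbc' goto c→4
  4='dbcc' goto ·  ←P1
  5='b' goto c→6
  6='bc' goto a→7 c→9
  7='bca' goto c→8
  8='bcac' goto ·  ←P2
  9='bcc' goto ·  ←P3

Failure links (BFS by depth):
  n1('d'): parent n0 fail=0; on 'd' 0 → fail=0;  out ∅∪∅=∅
  n5('b'): parent n0 fail=0; on 'b' 0 → fail=0;  out ∅∪∅=∅
  n2('db'): parent n1 fail=0; on 'b' 0 → fail=5;  out {0}∪∅={0}
  n6('bc'): parent n5 fail=0; on 'c' 0 → fail=0;  out ∅∪∅=∅
  n3('dbc'): parent n2 fail=5; on 'c' 5 → fail=6;  out ∅∪∅=∅
  n7('bca'): parent n6 fail=0; on 'a' 0 → fail=0;  out ∅∪∅=∅
  n9('bcc'): parent n6 fail=0; on 'c' 0 → fail=0;  out {3}∪∅={3}
  n4('dbcc'): parent n3 fail=6; on 'c' 6 → fail=9;  out {1}∪{3}={1,3}
  n8('bcac'): parent n7 fail=0; on 'c' 0 → fail=0;  out {2}∪∅={2}

Scan:
pos 0 'a': at 0
pos 1 'b': at 5
pos 2 'c': at 6
pos 3 'a': at 7
pos 4 'c': at 8  → match P2@[1:4]
pos 5 'b': at 5 (fail-walked)
pos 6 'b': at 5 (fail-walked)
pos 7 'c': at 6
pos 8 'a': at 7
pos 9 'c': at 8  → match P2@[6:9]
pos 10 'd': at 1 (fail-walked)
pos 11 'd': at 1 (fail-walked)
pos 12 'b': at 2  → match P0@[11:12]
pos 13 'c': at 3
pos 14 'c': at 4  → match P1@[11:14],P3@[12:14]
pos 15 'a': at 0 (fail-walked)
pos 16 'a': at 0
pos 17 'b': at 5
pos 18 'd': at 1 (fail-walked)
pos 19 'b': at 2  → match P0@[18:19]
pos 20 'c': at 3
pos 21 'c': at 4  → match P1@[18:21],P3@[19:21]
pos 22 'b': at 5 (fail-walked)
pos 23 'c': at 6
pos 24 'c': at 9  → match P3@[22:24]
pos 25 'c': at 0 (fail-walked)
pos 26 'b': at 5
pos 27 'b': at 5 (fail-walked)
pos 28 'c': at 6
pos 29 'a': at 7
pos 30 'c': at 8  → match P2@[27:30]
pos 31 'b': at 5 (fail-walked)

All matches (sorted): [[4,2],[9,2],[12,0],[14,1],[14,3],[19,0],[21,1],[21,3],[24,3],[30,2]]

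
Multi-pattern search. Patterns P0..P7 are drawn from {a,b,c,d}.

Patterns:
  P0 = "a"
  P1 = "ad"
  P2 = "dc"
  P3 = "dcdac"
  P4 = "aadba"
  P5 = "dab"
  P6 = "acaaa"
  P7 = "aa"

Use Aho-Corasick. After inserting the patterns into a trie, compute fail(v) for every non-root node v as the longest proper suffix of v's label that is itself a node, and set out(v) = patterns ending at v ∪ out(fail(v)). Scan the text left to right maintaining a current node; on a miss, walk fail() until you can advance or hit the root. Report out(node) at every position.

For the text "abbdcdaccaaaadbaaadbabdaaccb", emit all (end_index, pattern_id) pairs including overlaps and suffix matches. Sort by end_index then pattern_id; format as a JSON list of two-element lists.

Construct AC machine:
Trie nodes:
  0='ε' goto a→1 d→3
  1='a' goto a→8 c→14 d→2  [P0 ends]
  2='ad' goto ·  [P1 ends]
  3='d' goto a→12 c→4
  4='dc' goto d→5  [P2 ends]
  5='dcd' goto a→6
  6='dcda' goto c→7
  7='dcdac' goto ·  [P3 ends]
  8='aa' goto d→9  [P7 ends]
  9='aad' goto b→10
  10='aadb' goto a→11
  11='aadba' goto ·  [P4 ends]
  12='da' goto b→13
  13='dab' goto ·  [P5 ends]
  14='ac' goto a→15
  15='aca' goto a→16
  16='acaa' goto a→17
  17='acaaa' goto ·  [P6 ends]

BFS fail/out derivation:
  n1('a'): parent n0 fail=0; on 'a' 0 → fail=0;  out {0}∪∅={0}
  n3('d'): parent n0 fail=0; on 'd' 0 → fail=0;  out ∅∪∅=∅
  n2('ad'): parent n1 fail=0; on 'd' 0 → fail=3;  out {1}∪∅={1}
  n4('dc'): parent n3 fail=0; on 'c' 0 → fail=0;  out {2}∪∅={2}
  n8('aa'): parent n1 fail=0; on 'a' 0 → fail=1;  out {7}∪{0}={0,7}
  n12('da'): parent n3 fail=0; on 'a' 0 → fail=1;  out ∅∪{0}={0}
  n14('ac'): parent n1 fail=0; on 'c' 0 → fail=0;  out ∅∪∅=∅
  n5('dcd'): parent n4 fail=0; on 'd' 0 → fail=3;  out ∅∪∅=∅
  n9('aad'): parent n8 fail=1; on 'd' 1 → fail=2;  out ∅∪{1}={1}
  n13('dab'): parent n12 fail=1; on 'b' 1→0 → fail=0;  out {5}∪∅={5}
  n15('aca'): parent n14 fail=0; on 'a' 0 → fail=1;  out ∅∪{0}={0}
  n6('dcda'): parent n5 fail=3; on 'a' 3 → fail=12;  out ∅∪{0}={0}
  n10('aadb'): parent n9 fail=2; on 'b' 2→3→0 → fail=0;  out ∅∪∅=∅
  n16('acaa'): parent n15 fail=1; on 'a' 1 → fail=8;  out ∅∪{0,7}={0,7}
  n7('dcdac'): parent n6 fail=12; on 'c' 12→1 → fail=14;  out {3}∪∅={3}
  n11('aadba'): parent n10 fail=0; on 'a' 0 → fail=1;  out {4}∪{0}={0,4}
  n17('acaaa'): parent n16 fail=8; on 'a' 8→1 → fail=8;  out {6}∪{0,7}={0,6,7}

Scan:
i=0 'a': node 0→1  ** P0@[0:0]
i=1 'b': node 1→0 (via fail)
i=2 'b': node 0→0
i=3 'd': node 0→3
i=4 'c': node 3→4  ** P2@[3:4]
i=5 'd': node 4→5
i=6 'a': node 5→6  ** P0@[6:6]
i=7 'c': node 6→7  ** P3@[3:7]
i=8 'c': node 7→0 (via fail)
i=9 'a': node 0→1  ** P0@[9:9]
i=10 'a': node 1→8  ** P0@[10:10],P7@[9:10]
i=11 'a': node 8→8 (via fail)  ** P0@[11:11],P7@[10:11]
i=12 'a': node 8→8 (via fail)  ** P0@[12:12],P7@[11:12]
i=13 'd': node 8→9  ** P1@[12:13]
i=14 'b': node 9→10
i=15 'a': node 10→11  ** P0@[15:15],P4@[11:15]
i=16 'a': node 11→8 (via fail)  ** P0@[16:16],P7@[15:16]
i=17 'a': node 8→8 (via fail)  ** P0@[17:17],P7@[16:17]
i=18 'd': node 8→9  ** P1@[17:18]
i=19 'b': node 9→10
i=20 'a': node 10→11  ** P0@[20:20],P4@[16:20]
i=21 'b': node 11→0 (via fail)
i=22 'd': node 0→3
i=23 'a': node 3→12  ** P0@[23:23]
i=24 'a': node 12→8 (via fail)  ** P0@[24:24],P7@[23:24]
i=25 'c': node 8→14 (via fail)
i=26 'c': node 14→0 (via fail)
i=27 'b': node 0→0

All matches (sorted): [[0,0],[4,2],[6,0],[7,3],[9,0],[10,0],[10,7],[11,0],[11,7],[12,0],[12,7],[13,1],[15,0],[15,4],[16,0],[16,7],[17,0],[17,7],[18,1],[20,0],[20,4],[23,0],[24,0],[24,7]]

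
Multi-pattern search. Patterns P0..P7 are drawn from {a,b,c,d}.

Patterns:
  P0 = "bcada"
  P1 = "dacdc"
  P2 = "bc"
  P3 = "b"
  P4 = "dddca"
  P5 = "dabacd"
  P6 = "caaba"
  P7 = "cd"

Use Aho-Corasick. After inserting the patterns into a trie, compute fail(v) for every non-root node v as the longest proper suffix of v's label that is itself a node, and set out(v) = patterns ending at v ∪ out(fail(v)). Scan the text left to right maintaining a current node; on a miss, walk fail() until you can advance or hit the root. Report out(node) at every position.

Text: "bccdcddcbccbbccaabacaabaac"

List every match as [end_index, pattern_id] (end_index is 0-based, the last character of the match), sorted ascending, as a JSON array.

Construct AC machine:
Trie nodes:
  n0 'ε': b→1 c→19 d→6
  n1 'b': c→2  ←P3
  n2 'bc': a→3  ←P2
  n3 'bca': d→4
  n4 'bcad': a→5
  n5 'bcada': ·  ←P0
  n6 'd': a→7 d→11
  n7 'da': b→15 c→8
  n8 'dac': d→9
  n9 'dacd': c→10
  n10 'dacdc': ·  ←P1
  n11 'dd': d→12
  n12 'ddd': c→13
  n13 'dddc': a→14
  n14 'dddca': ·  ←P4
  n15 'dab': a→16
  n16 'daba': c→17
  n17 'dabac': d→18
  n18 'dabacd': ·  ←P5
  n19 'c': a→20 d→24
  n20 'ca': a→21
  n21 'caa': b→22
  n22 'caab': a→23
  n23 'caaba': ·  ←P6
  n24 'cd': ·  ←P7

BFS fail/out derivation:
  n1('b'): parent n0 fail=0; on 'b' 0 → fail=0;  out {3}∪∅={3}
  n6('d'): parent n0 fail=0; on 'd' 0 → fail=0;  out ∅∪∅=∅
  n19('c'): parent n0 fail=0; on 'c' 0 → fail=0;  out ∅∪∅=∅
  n2('bc'): parent n1 fail=0; on 'c' 0 → fail=19;  out {2}∪∅={2}
  n7('da'): parent n6 fail=0; on 'a' 0 → fail=0;  out ∅∪∅=∅
  n11('dd'): parent n6 fail=0; on 'd' 0 → fail=6;  out ∅∪∅=∅
  n20('ca'): parent n19 fail=0; on 'a' 0 → fail=0;  out ∅∪∅=∅
  n24('cd'): parent n19 fail=0; on 'd' 0 → fail=6;  out {7}∪∅={7}
  n3('bca'): parent n2 fail=19; on 'a' 19 → fail=20;  out ∅∪∅=∅
  n8('dac'): parent n7 fail=0; on 'c' 0 → fail=19;  out ∅∪∅=∅
  n12('ddd'): parent n11 fail=6; on 'd' 6 → fail=11;  out ∅∪∅=∅
  n15('dab'): parent n7 fail=0; on 'b' 0 → fail=1;  out ∅∪{3}={3}
  n21('caa'): parent n20 fail=0; on 'a' 0 → fail=0;  out ∅∪∅=∅
  n4('bcad'): parent n3 fail=20; on 'd' 20→0 → fail=6;  out ∅∪∅=∅
  n9('dacd'): parent n8 fail=19; on 'd' 19 → fail=24;  out ∅∪{7}={7}
  n13('dddc'): parent n12 fail=11; on 'c' 11→6→0 → fail=19;  out ∅∪∅=∅
  n16('daba'): parent n15 fail=1; on 'a' 1→0 → fail=0;  out ∅∪∅=∅
  n22('caab'): parent n21 fail=0; on 'b' 0 → fail=1;  out ∅∪{3}={3}
  n5('bcada'): parent n4 fail=6; on 'a' 6 → fail=7;  out {0}∪∅={0}
  n10('dacdc'): parent n9 fail=24; on 'c' 24→6→0 → fail=19;  out {1}∪∅={1}
  n14('dddca'): parent n13 fail=19; on 'a' 19 → fail=20;  out {4}∪∅={4}
  n17('dabac'): parent n16 fail=0; on 'c' 0 → fail=19;  out ∅∪∅=∅
  n23('caaba'): parent n22 fail=1; on 'a' 1→0 → fail=0;  out {6}∪∅={6}
  n18('dabacd'): parent n17 fail=19; on 'd' 19 → fail=24;  out {5}∪{7}={5,7}

Run:
i=0 'b': node 0→1  emit P3@[0:0]
i=1 'c': node 1→2  emit P2@[0:1]
i=2 'c': node 2→19 (via fail)
i=3 'd': node 19→24  emit P7@[2:3]
i=4 'c': node 24→19 (via fail)
i=5 'd': node 19→24  emit P7@[4:5]
i=6 'd': node 24→11 (via fail)
i=7 'c': node 11→19 (via fail)
i=8 'b': node 19→1 (via fail)  emit P3@[8:8]
i=9 'c': node 1→2  emit P2@[8:9]
i=10 'c': node 2→19 (via fail)
i=11 'b': node 19→1 (via fail)  emit P3@[11:11]
i=12 'b': node 1→1 (via fail)  emit P3@[12:12]
i=13 'c': node 1→2  emit P2@[12:13]
i=14 'c': node 2→19 (via fail)
i=15 'a': node 19→20
i=16 'a': node 20→21
i=17 'b': node 21→22  emit P3@[17:17]
i=18 'a': node 22→23  emit P6@[14:18]
i=19 'c': node 23→19 (via fail)
i=20 'a': node 19→20
i=21 'a': node 20→21
i=22 'b': node 21→22  emit P3@[22:22]
i=23 'a': node 22→23  emit P6@[19:23]
i=24 'a': node 23→0 (via fail)
i=25 'c': node 0→19

All matches (sorted): [[0,3],[1,2],[3,7],[5,7],[8,3],[9,2],[11,3],[12,3],[13,2],[17,3],[18,6],[22,3],[23,6]]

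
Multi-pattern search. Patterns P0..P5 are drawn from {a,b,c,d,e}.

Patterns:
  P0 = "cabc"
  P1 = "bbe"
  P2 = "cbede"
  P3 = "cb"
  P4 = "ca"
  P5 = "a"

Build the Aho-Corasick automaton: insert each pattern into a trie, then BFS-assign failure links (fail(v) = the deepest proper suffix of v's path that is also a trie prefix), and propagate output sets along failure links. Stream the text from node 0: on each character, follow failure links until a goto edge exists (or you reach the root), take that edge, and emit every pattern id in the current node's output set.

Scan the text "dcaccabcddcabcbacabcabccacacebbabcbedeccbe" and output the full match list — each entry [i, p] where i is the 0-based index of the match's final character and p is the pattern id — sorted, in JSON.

Construct AC machine:
Trie (insert patterns):
  0='ε' goto a→12 b→5 c→1
  1='c' goto a→2 b→8
  2='ca' goto b→3  [P4 ends]
  3='cab' goto c→4
  4='cabc' goto ·  [P0 ends]
  5='b' goto b→6
  6='bb' goto e→7
  7='bbe' goto ·  [P1 ends]
  8='cb' goto e→9  [P3 ends]
  9='cbe' goto d→10
  10='cbed' goto e→11
  11='cbede' goto ·  [P2 ends]
  12='a' goto ·  [P5 ends]

BFS fail/out derivation:
  n1('c'): parent n0 fail=0; on 'c' 0 → fail=0;  out ∅∪∅=∅
  n5('b'): parent n0 fail=0; on 'b' 0 → fail=0;  out ∅∪∅=∅
  n12('a'): parent n0 fail=0; on 'a' 0 → fail=0;  out {5}∪∅={5}
  n2('ca'): parent n1 fail=0; on 'a' 0 → fail=12;  out {4}∪{5}={4,5}
  n6('bb'): parent n5 fail=0; on 'b' 0 → fail=5;  out ∅∪∅=∅
  n8('cb'): parent n1 fail=0; on 'b' 0 → fail=5;  out {3}∪∅={3}
  n3('cab'): parent n2 fail=12; on 'b' 12→0 → fail=5;  out ∅∪∅=∅
  n7('bbe'): parent n6 fail=5; on 'e' 5→0 → fail=0;  out {1}∪∅={1}
  n9('cbe'): parent n8 fail=5; on 'e' 5→0 → fail=0;  out ∅∪∅=∅
  n4('cabc'): parent n3 fail=5; on 'c' 5→0 → fail=1;  out {0}∪∅={0}
  n10('cbed'): parent n9 fail=0; on 'd' 0 → fail=0;  out ∅∪∅=∅
  n11('cbede'): parent n10 fail=0; on 'e' 0 → fail=0;  out {2}∪∅={2}

Text stream:
pos 0 'd': at 0
pos 1 'c': at 1
pos 2 'a': at 2  → match P4@[1:2],P5@[2:2]
pos 3 'c': at 1 ·f
pos 4 'c': at 1 ·f
pos 5 'a': at 2  → match P4@[4:5],P5@[5:5]
pos 6 'b': at 3
pos 7 'c': at 4  → match P0@[4:7]
pos 8 'd': at 0 ·f
pos 9 'd': at 0
pos 10 'c': at 1
pos 11 'a': at 2  → match P4@[10:11],P5@[11:11]
pos 12 'b': at 3
pos 13 'c': at 4  → match P0@[10:13]
pos 14 'b': at 8 ·f  → match P3@[13:14]
pos 15 'a': at 12 ·f  → match P5@[15:15]
pos 16 'c': at 1 ·f
pos 17 'a': at 2  → match P4@[16:17],P5@[17:17]
pos 18 'b': at 3
pos 19 'c': at 4  → match P0@[16:19]
pos 20 'a': at 2 ·f  → match P4@[19:20],P5@[20:20]
pos 21 'b': at 3
pos 22 'c': at 4  → match P0@[19:22]
pos 23 'c': at 1 ·f
pos 24 'a': at 2  → match P4@[23:24],P5@[24:24]
pos 25 'c': at 1 ·f
pos 26 'a': at 2  → match P4@[25:26],P5@[26:26]
pos 27 'c': at 1 ·f
pos 28 'e': at 0 ·f
pos 29 'b': at 5
pos 30 'b': at 6
pos 31 'a': at 12 ·f  → match P5@[31:31]
pos 32 'b': at 5 ·f
pos 33 'c': at 1 ·f
pos 34 'b': at 8  → match P3@[33:34]
pos 35 'e': at 9
pos 36 'd': at 10
pos 37 'e': at 11  → match P2@[33:37]
pos 38 'c': at 1 ·f
pos 39 'c': at 1 ·f
pos 40 'b': at 8  → match P3@[39:40]
pos 41 'e': at 9

Matches: [[2,4],[2,5],[5,4],[5,5],[7,0],[11,4],[11,5],[13,0],[14,3],[15,5],[17,4],[17,5],[19,0],[20,4],[20,5],[22,0],[24,4],[24,5],[26,4],[26,5],[31,5],[34,3],[37,2],[40,3]]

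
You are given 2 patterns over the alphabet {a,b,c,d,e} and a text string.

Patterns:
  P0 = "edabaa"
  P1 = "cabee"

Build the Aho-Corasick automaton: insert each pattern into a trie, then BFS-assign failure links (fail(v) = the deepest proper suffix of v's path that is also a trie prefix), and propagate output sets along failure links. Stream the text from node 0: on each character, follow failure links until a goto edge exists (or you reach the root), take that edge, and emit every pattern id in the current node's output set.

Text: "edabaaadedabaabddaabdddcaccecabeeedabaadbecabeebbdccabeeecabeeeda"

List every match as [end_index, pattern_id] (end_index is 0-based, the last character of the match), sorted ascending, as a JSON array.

Build automaton:
Trie nodes:
  0='ε' goto c→7 e→1
  1='e' goto d→2
  2='ed' goto a→3
  3='eda' goto b→4
  4='edab' goto a→5
  5='edaba' goto a→6
  6='edabaa' goto ·  [P0 ends]
  7='c' goto a→8
  8='ca' goto b→9
  9='cab' goto e→10
  10='cabe' goto e→11
  11='cabee' goto ·  [P1 ends]

Failure links (BFS by depth):
  fail(1) 'e': from fail(0)=0 chase 'e': 0 ⇒ 0;  out=∅∪out(0)=∅
  fail(7) 'c': from fail(0)=0 chase 'c': 0 ⇒ 0;  out=∅∪out(0)=∅
  fail(2) 'ed': from fail(1)=0 chase 'd': 0 ⇒ 0;  out=∅∪out(0)=∅
  fail(8) 'ca': from fail(7)=0 chase 'a': 0 ⇒ 0;  out=∅∪out(0)=∅
  fail(3) 'eda': from fail(2)=0 chase 'a': 0 ⇒ 0;  out=∅∪out(0)=∅
  fail(9) 'cab': from fail(8)=0 chase 'b': 0 ⇒ 0;  out=∅∪out(0)=∅
  fail(4) 'edab': from fail(3)=0 chase 'b': 0 ⇒ 0;  out=∅∪out(0)=∅
  fail(10) 'cabe': from fail(9)=0 chase 'e': 0 ⇒ 1;  out=∅∪out(1)=∅
  fail(5) 'edaba': from fail(4)=0 chase 'a': 0 ⇒ 0;  out=∅∪out(0)=∅
  fail(11) 'cabee': from fail(10)=1 chase 'e': 1→0 ⇒ 1;  out={1}∪out(1)={1}
  fail(6) 'edabaa': from fail(5)=0 chase 'a': 0 ⇒ 0;  out={0}∪out(0)={0}

Scan:
pos 0 'e': at 1
pos 1 'd': at 2
pos 2 'a': at 3
pos 3 'b': at 4
pos 4 'a': at 5
pos 5 'a': at 6  emit P0@[0:5]
pos 6 'a': at 0 (fail-walked)
pos 7 'd': at 0
pos 8 'e': at 1
pos 9 'd': at 2
pos 10 'a': at 3
pos 11 'b': at 4
pos 12 'a': at 5
pos 13 'a': at 6  emit P0@[8:13]
pos 14 'b': at 0 (fail-walked)
pos 15 'd': at 0
pos 16 'd': at 0
pos 17 'a': at 0
pos 18 'a': at 0
pos 19 'b': at 0
pos 20 'd': at 0
pos 21 'd': at 0
pos 22 'd': at 0
pos 23 'c': at 7
pos 24 'a': at 8
pos 25 'c': at 7 (fail-walked)
pos 26 'c': at 7 (fail-walked)
pos 27 'e': at 1 (fail-walked)
pos 28 'c': at 7 (fail-walked)
pos 29 'a': at 8
pos 30 'b': at 9
pos 31 'e': at 10
pos 32 'e': at 11  emit P1@[28:32]
pos 33 'e': at 1 (fail-walked)
pos 34 'd': at 2
pos 35 'a': at 3
pos 36 'b': at 4
pos 37 'a': at 5
pos 38 'a': at 6  emit P0@[33:38]
pos 39 'd': at 0 (fail-walked)
pos 40 'b': at 0
pos 41 'e': at 1
pos 42 'c': at 7 (fail-walked)
pos 43 'a': at 8
pos 44 'b': at 9
pos 45 'e': at 10
pos 46 'e': at 11  emit P1@[42:46]
pos 47 'b': at 0 (fail-walked)
pos 48 'b': at 0
pos 49 'd': at 0
pos 50 'c': at 7
pos 51 'c': at 7 (fail-walked)
pos 52 'a': at 8
pos 53 'b': at 9
pos 54 'e': at 10
pos 55 'e': at 11  emit P1@[51:55]
pos 56 'e': at 1 (fail-walked)
pos 57 'c': at 7 (fail-walked)
pos 58 'a': at 8
pos 59 'b': at 9
pos 60 'e': at 10
pos 61 'e': at 11  emit P1@[57:61]
pos 62 'e': at 1 (fail-walked)
pos 63 'd': at 2
pos 64 'a': at 3

Matches: [[5,0],[13,0],[32,1],[38,0],[46,1],[55,1],[61,1]]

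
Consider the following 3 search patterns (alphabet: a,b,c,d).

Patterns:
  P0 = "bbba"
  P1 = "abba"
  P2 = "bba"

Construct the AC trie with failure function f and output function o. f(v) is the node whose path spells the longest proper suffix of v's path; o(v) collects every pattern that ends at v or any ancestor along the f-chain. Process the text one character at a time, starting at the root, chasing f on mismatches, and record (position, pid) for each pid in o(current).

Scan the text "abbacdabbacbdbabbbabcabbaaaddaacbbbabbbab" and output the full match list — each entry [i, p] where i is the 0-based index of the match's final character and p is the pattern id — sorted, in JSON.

Build automaton:
Trie nodes:
  0='ε' goto a→5 b→1
  1='b' goto b→2
  2='bb' goto a→9 b→3
  3='bbb' goto a→4
  4='bbba' goto ·  [P0 ends]
  5='a' goto b→6
  6='ab' goto b→7
  7='abb' goto a→8
  8='abba' goto ·  [P1 ends]
  9='bba' goto ·  [P2 ends]

Failure links (BFS by depth):
  fail(1) 'b': from fail(0)=0 chase 'b': 0 ⇒ 0;  out=∅∪out(0)=∅
  fail(5) 'a': from fail(0)=0 chase 'a': 0 ⇒ 0;  out=∅∪out(0)=∅
  fail(2) 'bb': from fail(1)=0 chase 'b': 0 ⇒ 1;  out=∅∪out(1)=∅
  fail(6) 'ab': from fail(5)=0 chase 'b': 0 ⇒ 1;  out=∅∪out(1)=∅
  fail(3) 'bbb': from fail(2)=1 chase 'b': 1 ⇒ 2;  out=∅∪out(2)=∅
  fail(7) 'abb': from fail(6)=1 chase 'b': 1 ⇒ 2;  out=∅∪out(2)=∅
  fail(9) 'bba': from fail(2)=1 chase 'a': 1→0 ⇒ 5;  out={2}∪out(5)={2}
  fail(4) 'bbba': from fail(3)=2 chase 'a': 2 ⇒ 9;  out={0}∪out(9)={0,2}
  fail(8) 'abba': from fail(7)=2 chase 'a': 2 ⇒ 9;  out={1}∪out(9)={1,2}

Scan:
pos 0 'a': at 5
pos 1 'b': at 6
pos 2 'b': at 7
pos 3 'a': at 8  emit P1@[0:3],P2@[1:3]
pos 4 'c': at 0 ·f
pos 5 'd': at 0
pos 6 'a': at 5
pos 7 'b': at 6
pos 8 'b': at 7
pos 9 'a': at 8  emit P1@[6:9],P2@[7:9]
pos 10 'c': at 0 ·f
pos 11 'b': at 1
pos 12 'd': at 0 ·f
pos 13 'b': at 1
pos 14 'a': at 5 ·f
pos 15 'b': at 6
pos 16 'b': at 7
pos 17 'b': at 3 ·f
pos 18 'a': at 4  emit P0@[15:18],P2@[16:18]
pos 19 'b': at 6 ·f
pos 20 'c': at 0 ·f
pos 21 'a': at 5
pos 22 'b': at 6
pos 23 'b': at 7
pos 24 'a': at 8  emit P1@[21:24],P2@[22:24]
pos 25 'a': at 5 ·f
pos 26 'a': at 5 ·f
pos 27 'd': at 0 ·f
pos 28 'd': at 0
pos 29 'a': at 5
pos 30 'a': at 5 ·f
pos 31 'c': at 0 ·f
pos 32 'b': at 1
pos 33 'b': at 2
pos 34 'b': at 3
pos 35 'a': at 4  emit P0@[32:35],P2@[33:35]
pos 36 'b': at 6 ·f
pos 37 'b': at 7
pos 38 'b': at 3 ·f
pos 39 'a': at 4  emit P0@[36:39],P2@[37:39]
pos 40 'b': at 6 ·f

Result: [[3,1],[3,2],[9,1],[9,2],[18,0],[18,2],[24,1],[24,2],[35,0],[35,2],[39,0],[39,2]]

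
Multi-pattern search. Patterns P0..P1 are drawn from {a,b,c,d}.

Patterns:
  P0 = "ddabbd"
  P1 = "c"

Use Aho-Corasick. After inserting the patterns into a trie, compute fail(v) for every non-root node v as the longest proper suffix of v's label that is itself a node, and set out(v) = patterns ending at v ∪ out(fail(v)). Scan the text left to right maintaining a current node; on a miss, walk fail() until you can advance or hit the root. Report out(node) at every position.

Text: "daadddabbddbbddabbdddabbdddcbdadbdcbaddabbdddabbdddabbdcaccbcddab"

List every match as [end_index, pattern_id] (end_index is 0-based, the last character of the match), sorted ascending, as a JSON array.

Construct AC machine:
Trie (insert patterns):
  n0 'ε': c→7 d→1
  n1 'd': d→2
  n2 'dd': a→3
  n3 'dda': b→4
  n4 'ddab': b→5
  n5 'ddabb': d→6
  n6 'ddabbd': ·  [P0 ends]
  n7 'c': ·  [P1 ends]

BFS fail/out derivation:
  fail(1) 'd': from fail(0)=0 chase 'd': 0 ⇒ 0;  out=∅∪out(0)=∅
  fail(7) 'c': from fail(0)=0 chase 'c': 0 ⇒ 0;  out={1}∪out(0)={1}
  fail(2) 'dd': from fail(1)=0 chase 'd': 0 ⇒ 1;  out=∅∪out(1)=∅
  fail(3) 'dda': from fail(2)=1 chase 'a': 1→0 ⇒ 0;  out=∅∪out(0)=∅
  fail(4) 'ddab': from fail(3)=0 chase 'b': 0 ⇒ 0;  out=∅∪out(0)=∅
  fail(5) 'ddabb': from fail(4)=0 chase 'b': 0 ⇒ 0;  out=∅∪out(0)=∅
  fail(6) 'ddabbd': from fail(5)=0 chase 'd': 0 ⇒ 1;  out={0}∪out(1)={0}

Scan:
[0] read 'd'  n0⇒n1
[1] read 'a'  n1⇒n0 (via fail)
[2] read 'a'  n0⇒n0
[3] read 'd'  n0⇒n1
[4] read 'd'  n1⇒n2
[5] read 'd'  n2⇒n2 (via fail)
[6] read 'a'  n2⇒n3
[7] read 'b'  n3⇒n4
[8] read 'b'  n4⇒n5
[9] read 'd'  n5⇒n6  emit P0@[4:9]
[10] read 'd'  n6⇒n2 (via fail)
[11] read 'b'  n2⇒n0 (via fail)
[12] read 'b'  n0⇒n0
[13] read 'd'  n0⇒n1
[14] read 'd'  n1⇒n2
[15] read 'a'  n2⇒n3
[16] read 'b'  n3⇒n4
[17] read 'b'  n4⇒n5
[18] read 'd'  n5⇒n6  emit P0@[13:18]
[19] read 'd'  n6⇒n2 (via fail)
[20] read 'd'  n2⇒n2 (via fail)
[21] read 'a'  n2⇒n3
[22] read 'b'  n3⇒n4
[23] read 'b'  n4⇒n5
[24] read 'd'  n5⇒n6  emit P0@[19:24]
[25] read 'd'  n6⇒n2 (via fail)
[26] read 'd'  n2⇒n2 (via fail)
[27] read 'c'  n2⇒n7 (via fail)  emit P1@[27:27]
[28] read 'b'  n7⇒n0 (via fail)
[29] read 'd'  n0⇒n1
[30] read 'a'  n1⇒n0 (via fail)
[31] read 'd'  n0⇒n1
[32] read 'b'  n1⇒n0 (via fail)
[33] read 'd'  n0⇒n1
[34] read 'c'  n1⇒n7 (via fail)  emit P1@[34:34]
[35] read 'b'  n7⇒n0 (via fail)
[36] read 'a'  n0⇒n0
[37] read 'd'  n0⇒n1
[38] read 'd'  n1⇒n2
[39] read 'a'  n2⇒n3
[40] read 'b'  n3⇒n4
[41] read 'b'  n4⇒n5
[42] read 'd'  n5⇒n6  emit P0@[37:42]
[43] read 'd'  n6⇒n2 (via fail)
[44] read 'd'  n2⇒n2 (via fail)
[45] read 'a'  n2⇒n3
[46] read 'b'  n3⇒n4
[47] read 'b'  n4⇒n5
[48] read 'd'  n5⇒n6  emit P0@[43:48]
[49] read 'd'  n6⇒n2 (via fail)
[50] read 'd'  n2⇒n2 (via fail)
[51] read 'a'  n2⇒n3
[52] read 'b'  n3⇒n4
[53] read 'b'  n4⇒n5
[54] read 'd'  n5⇒n6  emit P0@[49:54]
[55] read 'c'  n6⇒n7 (via fail)  emit P1@[55:55]
[56] read 'a'  n7⇒n0 (via fail)
[57] read 'c'  n0⇒n7  emit P1@[57:57]
[58] read 'c'  n7⇒n7 (via fail)  emit P1@[58:58]
[59] read 'b'  n7⇒n0 (via fail)
[60] read 'c'  n0⇒n7  emit P1@[60:60]
[61] read 'd'  n7⇒n1 (via fail)
[62] read 'd'  n1⇒n2
[63] read 'a'  n2⇒n3
[64] read 'b'  n3⇒n4

Matches: [[9,0],[18,0],[24,0],[27,1],[34,1],[42,0],[48,0],[54,0],[55,1],[57,1],[58,1],[60,1]]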